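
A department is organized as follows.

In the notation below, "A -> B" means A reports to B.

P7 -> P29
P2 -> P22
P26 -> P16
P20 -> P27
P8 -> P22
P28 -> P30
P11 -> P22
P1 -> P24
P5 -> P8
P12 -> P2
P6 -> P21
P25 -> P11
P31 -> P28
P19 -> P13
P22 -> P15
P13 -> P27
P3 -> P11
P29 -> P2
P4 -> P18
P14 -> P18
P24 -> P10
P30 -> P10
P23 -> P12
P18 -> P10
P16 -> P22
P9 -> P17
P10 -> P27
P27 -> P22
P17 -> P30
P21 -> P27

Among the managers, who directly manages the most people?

Direct-report counts: P15 has 1; P22 has 5; P8 has 1; P16 has 1; P11 has 2; P2 has 2; P12 has 1; P29 has 1; P27 has 4; P21 has 1; P13 has 1; P10 has 3; P24 has 1; P30 has 2; P17 has 1; P28 has 1; P18 has 2. The largest is 5, held by P22.

P22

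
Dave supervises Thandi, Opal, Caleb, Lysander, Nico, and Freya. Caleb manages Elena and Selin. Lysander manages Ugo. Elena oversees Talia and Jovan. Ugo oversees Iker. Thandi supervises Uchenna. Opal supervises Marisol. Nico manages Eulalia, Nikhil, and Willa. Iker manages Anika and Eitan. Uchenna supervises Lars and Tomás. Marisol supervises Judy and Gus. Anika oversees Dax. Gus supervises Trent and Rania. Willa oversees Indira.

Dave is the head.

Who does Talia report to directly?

Talia reports directly to Elena.

Elena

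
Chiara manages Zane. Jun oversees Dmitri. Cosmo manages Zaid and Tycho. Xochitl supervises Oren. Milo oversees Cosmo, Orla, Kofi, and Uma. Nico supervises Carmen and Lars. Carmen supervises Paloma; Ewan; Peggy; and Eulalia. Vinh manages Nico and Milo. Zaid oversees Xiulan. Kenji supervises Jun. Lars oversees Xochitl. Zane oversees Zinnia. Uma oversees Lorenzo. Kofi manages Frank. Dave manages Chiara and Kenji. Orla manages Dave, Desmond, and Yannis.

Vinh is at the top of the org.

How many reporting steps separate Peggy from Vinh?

Chain from Peggy up to Vinh: Peggy → Carmen → Nico → Vinh. That is 3 steps up, so Peggy is 3 levels below Vinh.

3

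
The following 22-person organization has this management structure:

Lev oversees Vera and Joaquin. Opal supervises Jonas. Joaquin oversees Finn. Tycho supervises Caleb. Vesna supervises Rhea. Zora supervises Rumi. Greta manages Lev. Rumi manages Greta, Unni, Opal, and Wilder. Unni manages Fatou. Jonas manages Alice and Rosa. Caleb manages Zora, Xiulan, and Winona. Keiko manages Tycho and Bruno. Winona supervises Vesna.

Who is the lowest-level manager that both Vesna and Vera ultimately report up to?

Caleb

Vesna's chain of managers is Winona, Caleb, Tycho, Keiko. Vera's chain of managers is Lev, Greta, Rumi, Zora, Caleb, Tycho, Keiko. The first manager that appears in both chains is Caleb.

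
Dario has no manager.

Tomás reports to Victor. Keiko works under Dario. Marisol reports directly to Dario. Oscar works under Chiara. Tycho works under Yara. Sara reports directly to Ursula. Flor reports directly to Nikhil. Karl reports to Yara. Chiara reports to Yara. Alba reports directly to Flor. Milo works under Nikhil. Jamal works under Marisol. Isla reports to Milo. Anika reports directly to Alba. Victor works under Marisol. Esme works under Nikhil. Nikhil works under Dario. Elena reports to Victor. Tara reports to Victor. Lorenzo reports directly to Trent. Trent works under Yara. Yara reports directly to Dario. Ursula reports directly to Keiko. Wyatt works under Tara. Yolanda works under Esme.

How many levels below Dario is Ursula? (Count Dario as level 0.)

Chain from Ursula up to Dario: Ursula → Keiko → Dario. That is 2 steps up, so Ursula is 2 levels below Dario.

2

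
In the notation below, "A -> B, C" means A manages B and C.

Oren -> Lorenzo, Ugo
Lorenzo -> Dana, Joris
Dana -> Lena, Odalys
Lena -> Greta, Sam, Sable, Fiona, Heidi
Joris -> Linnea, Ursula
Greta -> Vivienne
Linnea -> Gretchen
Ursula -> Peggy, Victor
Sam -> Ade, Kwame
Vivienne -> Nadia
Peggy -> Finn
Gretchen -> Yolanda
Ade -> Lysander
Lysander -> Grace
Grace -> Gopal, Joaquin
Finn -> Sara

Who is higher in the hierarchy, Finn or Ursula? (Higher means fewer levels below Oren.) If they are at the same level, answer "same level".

Finn is 5 levels below Oren; Ursula is 3. Ursula is higher.

Ursula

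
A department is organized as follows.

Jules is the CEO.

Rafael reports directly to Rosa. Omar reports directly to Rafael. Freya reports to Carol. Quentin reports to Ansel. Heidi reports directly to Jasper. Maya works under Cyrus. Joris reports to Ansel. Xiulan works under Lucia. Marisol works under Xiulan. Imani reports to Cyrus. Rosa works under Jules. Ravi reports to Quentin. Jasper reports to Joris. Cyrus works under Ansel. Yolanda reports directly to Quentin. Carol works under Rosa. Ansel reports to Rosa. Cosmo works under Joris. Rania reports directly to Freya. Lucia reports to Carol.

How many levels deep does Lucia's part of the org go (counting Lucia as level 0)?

The longest chain under Lucia runs Lucia → Xiulan → Marisol, which is 2 levels below Lucia.

2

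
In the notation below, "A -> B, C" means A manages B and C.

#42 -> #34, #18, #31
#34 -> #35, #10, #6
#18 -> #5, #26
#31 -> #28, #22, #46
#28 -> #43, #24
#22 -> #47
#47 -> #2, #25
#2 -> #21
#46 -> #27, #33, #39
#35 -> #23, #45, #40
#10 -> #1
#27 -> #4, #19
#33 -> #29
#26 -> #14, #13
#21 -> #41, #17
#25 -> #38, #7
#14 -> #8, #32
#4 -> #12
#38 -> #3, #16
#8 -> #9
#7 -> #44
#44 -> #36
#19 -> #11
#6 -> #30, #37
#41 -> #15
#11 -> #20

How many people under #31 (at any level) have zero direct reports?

11

The people in #31's organization with no one reporting to them are #39, #29, #20, #12, #36, #16, #3, #17, #15, #24, #43. That is 11.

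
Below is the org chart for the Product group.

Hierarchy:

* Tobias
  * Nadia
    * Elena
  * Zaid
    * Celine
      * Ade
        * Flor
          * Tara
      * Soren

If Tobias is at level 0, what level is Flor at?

4

Chain from Flor up to Tobias: Flor → Ade → Celine → Zaid → Tobias. That is 4 steps up, so Flor is 4 levels below Tobias.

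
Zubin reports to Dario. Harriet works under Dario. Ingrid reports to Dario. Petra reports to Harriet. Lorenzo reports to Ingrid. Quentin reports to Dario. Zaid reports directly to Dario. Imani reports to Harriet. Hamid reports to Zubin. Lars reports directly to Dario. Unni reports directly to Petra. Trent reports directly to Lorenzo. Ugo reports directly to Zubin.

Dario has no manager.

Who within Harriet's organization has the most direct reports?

Direct-report counts within Harriet's organization: Harriet has 2; Petra has 1. The largest is 2, held by Harriet.

Harriet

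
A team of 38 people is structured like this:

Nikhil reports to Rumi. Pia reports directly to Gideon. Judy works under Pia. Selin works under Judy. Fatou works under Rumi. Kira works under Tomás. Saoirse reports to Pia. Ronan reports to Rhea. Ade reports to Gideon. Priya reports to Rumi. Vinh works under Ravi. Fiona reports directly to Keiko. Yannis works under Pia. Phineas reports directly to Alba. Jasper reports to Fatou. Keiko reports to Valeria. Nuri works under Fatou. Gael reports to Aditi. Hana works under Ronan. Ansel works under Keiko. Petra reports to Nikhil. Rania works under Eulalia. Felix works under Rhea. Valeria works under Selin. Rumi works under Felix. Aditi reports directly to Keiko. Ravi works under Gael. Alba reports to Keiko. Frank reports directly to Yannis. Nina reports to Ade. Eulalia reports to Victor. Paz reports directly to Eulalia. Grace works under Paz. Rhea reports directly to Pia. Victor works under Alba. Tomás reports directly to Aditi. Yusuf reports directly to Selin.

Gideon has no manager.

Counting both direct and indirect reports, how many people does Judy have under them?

19

Judy directly manages Selin. Under Selin: Yusuf, Valeria, Keiko, Fiona, Ansel, Alba, Phineas, Victor, Eulalia, Rania, Paz, Grace, Aditi, Tomás, Kira, Gael, Ravi, Vinh (18). That's 19 in total.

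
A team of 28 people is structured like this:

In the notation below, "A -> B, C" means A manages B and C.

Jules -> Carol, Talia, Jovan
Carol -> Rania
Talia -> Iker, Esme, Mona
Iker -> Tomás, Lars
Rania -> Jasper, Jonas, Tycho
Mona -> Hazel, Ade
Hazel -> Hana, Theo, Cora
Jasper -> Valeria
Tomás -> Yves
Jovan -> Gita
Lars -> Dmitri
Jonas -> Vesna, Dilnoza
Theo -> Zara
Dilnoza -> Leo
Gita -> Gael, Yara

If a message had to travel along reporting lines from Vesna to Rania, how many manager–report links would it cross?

Vesna is in Rania's organization: the chain from Vesna up to Rania is Vesna → Jonas → Rania, which is 2 links.

2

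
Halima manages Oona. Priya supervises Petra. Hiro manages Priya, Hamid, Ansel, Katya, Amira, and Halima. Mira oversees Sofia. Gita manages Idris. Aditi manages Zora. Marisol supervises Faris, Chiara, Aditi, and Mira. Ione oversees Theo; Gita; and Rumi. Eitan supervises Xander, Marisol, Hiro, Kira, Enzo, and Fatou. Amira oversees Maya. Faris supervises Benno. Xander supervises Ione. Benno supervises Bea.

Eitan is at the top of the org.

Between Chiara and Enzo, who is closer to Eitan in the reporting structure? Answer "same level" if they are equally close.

Chiara is 2 levels below Eitan; Enzo is 1. Enzo is higher.

Enzo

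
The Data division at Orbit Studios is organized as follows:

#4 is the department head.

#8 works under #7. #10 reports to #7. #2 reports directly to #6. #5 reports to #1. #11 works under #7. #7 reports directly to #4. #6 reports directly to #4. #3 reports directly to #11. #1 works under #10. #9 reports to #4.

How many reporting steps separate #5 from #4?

Chain from #5 up to #4: #5 → #1 → #10 → #7 → #4. That is 4 steps up, so #5 is 4 levels below #4.

4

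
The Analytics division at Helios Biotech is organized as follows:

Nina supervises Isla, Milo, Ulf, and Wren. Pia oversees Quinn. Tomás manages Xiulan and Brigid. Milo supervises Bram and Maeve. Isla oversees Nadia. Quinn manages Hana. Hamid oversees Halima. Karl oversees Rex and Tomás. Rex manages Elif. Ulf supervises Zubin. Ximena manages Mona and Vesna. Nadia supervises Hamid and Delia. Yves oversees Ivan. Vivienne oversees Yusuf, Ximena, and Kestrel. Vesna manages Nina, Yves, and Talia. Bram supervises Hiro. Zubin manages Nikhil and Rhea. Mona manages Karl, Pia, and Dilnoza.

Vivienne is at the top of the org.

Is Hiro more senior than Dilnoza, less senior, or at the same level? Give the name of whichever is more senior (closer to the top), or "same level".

Dilnoza

Hiro is 6 levels below Vivienne; Dilnoza is 3. Dilnoza is higher.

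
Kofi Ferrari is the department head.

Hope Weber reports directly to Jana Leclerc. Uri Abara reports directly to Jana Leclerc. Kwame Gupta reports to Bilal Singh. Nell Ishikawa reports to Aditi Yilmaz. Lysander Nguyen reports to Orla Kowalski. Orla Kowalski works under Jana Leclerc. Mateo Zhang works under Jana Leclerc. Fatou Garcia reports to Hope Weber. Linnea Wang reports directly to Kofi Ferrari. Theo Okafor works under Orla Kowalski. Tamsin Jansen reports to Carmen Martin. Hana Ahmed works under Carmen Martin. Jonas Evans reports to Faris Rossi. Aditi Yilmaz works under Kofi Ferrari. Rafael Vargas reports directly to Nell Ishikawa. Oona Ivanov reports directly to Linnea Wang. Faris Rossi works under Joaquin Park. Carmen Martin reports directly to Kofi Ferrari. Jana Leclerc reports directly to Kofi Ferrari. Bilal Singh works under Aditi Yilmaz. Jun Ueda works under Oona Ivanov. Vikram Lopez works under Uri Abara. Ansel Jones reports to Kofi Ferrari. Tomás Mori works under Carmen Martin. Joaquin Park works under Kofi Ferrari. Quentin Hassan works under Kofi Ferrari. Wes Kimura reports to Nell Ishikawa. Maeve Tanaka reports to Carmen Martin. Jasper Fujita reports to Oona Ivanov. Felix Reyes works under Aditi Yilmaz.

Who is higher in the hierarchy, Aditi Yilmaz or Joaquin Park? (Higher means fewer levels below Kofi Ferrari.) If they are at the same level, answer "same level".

Both Aditi Yilmaz and Joaquin Park are 1 level below Kofi Ferrari.

same level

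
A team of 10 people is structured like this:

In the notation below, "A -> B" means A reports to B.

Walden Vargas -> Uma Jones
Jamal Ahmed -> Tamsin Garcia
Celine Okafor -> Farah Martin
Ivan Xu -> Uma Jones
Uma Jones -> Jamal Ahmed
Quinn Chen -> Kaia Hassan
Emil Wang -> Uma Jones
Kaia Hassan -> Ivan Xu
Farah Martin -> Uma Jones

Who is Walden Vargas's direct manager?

Uma Jones

Walden Vargas reports directly to Uma Jones.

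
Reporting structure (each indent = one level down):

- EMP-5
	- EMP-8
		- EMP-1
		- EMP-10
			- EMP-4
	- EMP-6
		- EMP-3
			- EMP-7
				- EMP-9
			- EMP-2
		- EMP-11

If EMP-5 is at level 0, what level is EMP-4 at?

Chain from EMP-4 up to EMP-5: EMP-4 → EMP-10 → EMP-8 → EMP-5. That is 3 steps up, so EMP-4 is 3 levels below EMP-5.

3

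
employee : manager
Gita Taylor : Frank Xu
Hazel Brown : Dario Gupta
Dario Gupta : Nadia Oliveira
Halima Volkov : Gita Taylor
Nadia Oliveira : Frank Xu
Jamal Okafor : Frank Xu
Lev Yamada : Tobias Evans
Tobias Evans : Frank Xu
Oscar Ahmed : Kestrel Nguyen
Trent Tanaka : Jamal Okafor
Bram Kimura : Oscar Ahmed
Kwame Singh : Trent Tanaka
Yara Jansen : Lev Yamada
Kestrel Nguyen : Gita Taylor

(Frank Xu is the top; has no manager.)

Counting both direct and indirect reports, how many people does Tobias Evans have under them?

Tobias Evans directly manages Lev Yamada. Under Lev Yamada: Yara Jansen (1). That's 2 in total.

2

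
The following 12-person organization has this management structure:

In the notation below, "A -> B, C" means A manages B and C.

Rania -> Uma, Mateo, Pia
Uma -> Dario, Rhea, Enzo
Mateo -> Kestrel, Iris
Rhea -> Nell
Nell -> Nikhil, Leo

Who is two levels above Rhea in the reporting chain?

Rania

Rhea reports to Uma, and Uma reports to Rania. So Rhea's skip-level manager is Rania.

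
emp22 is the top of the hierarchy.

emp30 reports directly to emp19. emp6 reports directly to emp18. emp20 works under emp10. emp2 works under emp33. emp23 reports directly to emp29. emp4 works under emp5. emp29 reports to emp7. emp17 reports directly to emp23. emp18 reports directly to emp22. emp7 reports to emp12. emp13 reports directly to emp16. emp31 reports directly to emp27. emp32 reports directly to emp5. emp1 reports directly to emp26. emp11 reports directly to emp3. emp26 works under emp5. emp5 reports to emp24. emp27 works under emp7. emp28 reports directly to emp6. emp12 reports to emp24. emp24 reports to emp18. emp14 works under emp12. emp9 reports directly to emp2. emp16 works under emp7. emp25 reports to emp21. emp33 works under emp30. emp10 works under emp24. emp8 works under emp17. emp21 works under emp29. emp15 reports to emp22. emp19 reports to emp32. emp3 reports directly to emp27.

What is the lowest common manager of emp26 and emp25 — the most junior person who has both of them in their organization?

emp26's chain of managers is emp5, emp24, emp18, emp22. emp25's chain of managers is emp21, emp29, emp7, emp12, emp24, emp18, emp22. The first manager that appears in both chains is emp24.

emp24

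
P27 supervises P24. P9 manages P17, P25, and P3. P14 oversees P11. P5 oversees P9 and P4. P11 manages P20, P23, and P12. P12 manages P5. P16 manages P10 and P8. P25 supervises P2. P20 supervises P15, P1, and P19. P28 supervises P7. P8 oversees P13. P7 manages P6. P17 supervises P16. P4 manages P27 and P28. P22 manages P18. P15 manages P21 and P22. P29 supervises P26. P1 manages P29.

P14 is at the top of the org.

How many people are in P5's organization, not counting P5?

P5 directly manages P9, P4. Under P9: P3, P25, P2, P17, P16, P8, P13, P10 (8). Under P4: P28, P7, P6, P27, P24 (5). So P5's organization is 2 direct reports plus everyone under them: 9 + 6 = 15.

15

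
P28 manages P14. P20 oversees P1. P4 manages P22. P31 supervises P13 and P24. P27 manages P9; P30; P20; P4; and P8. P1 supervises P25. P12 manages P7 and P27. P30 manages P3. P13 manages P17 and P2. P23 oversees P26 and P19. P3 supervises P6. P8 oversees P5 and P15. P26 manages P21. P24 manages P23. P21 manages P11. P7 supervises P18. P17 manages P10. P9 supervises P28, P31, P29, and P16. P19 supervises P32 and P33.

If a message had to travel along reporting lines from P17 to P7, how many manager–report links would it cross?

P17 is 5 levels below P12, and P7 is 1 level below P12 (their lowest common manager). The shortest path runs up from P17 to P12 and back down to P7: 5 + 1 = 6 links.

6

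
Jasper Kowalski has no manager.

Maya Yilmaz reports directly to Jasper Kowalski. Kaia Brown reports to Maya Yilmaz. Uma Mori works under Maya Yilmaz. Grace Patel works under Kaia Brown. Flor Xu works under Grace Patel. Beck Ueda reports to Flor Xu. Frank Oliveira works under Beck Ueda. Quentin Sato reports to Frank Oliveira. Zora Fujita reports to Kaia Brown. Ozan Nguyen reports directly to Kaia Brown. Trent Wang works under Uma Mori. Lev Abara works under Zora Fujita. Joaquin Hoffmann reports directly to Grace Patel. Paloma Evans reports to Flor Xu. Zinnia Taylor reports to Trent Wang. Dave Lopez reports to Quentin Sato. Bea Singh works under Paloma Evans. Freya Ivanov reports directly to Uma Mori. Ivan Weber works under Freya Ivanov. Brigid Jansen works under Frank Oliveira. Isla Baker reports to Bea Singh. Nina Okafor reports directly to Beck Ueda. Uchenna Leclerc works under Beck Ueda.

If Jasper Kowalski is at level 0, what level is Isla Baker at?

7

Chain from Isla Baker up to Jasper Kowalski: Isla Baker → Bea Singh → Paloma Evans → Flor Xu → Grace Patel → Kaia Brown → Maya Yilmaz → Jasper Kowalski. That is 7 steps up, so Isla Baker is 7 levels below Jasper Kowalski.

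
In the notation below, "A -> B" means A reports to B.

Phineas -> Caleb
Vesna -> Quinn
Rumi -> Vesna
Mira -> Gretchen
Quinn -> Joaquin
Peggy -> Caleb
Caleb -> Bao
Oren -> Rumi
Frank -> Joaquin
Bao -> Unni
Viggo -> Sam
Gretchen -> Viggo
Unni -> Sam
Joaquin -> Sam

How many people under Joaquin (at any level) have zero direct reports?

The people in Joaquin's organization with no one reporting to them are Oren, Frank. That is 2.

2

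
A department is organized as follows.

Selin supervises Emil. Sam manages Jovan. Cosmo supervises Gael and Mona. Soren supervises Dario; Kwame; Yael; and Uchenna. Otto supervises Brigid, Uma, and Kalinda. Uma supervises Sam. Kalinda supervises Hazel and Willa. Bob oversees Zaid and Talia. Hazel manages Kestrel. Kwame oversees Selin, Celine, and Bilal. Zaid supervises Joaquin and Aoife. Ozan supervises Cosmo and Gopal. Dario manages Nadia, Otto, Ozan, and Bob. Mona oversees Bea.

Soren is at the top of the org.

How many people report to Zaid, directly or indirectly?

2

Zaid directly manages Joaquin, Aoife. Joaquin has no reports. Aoife has no reports. So Zaid's organization is 2 direct reports plus everyone under them: 1 + 1 = 2.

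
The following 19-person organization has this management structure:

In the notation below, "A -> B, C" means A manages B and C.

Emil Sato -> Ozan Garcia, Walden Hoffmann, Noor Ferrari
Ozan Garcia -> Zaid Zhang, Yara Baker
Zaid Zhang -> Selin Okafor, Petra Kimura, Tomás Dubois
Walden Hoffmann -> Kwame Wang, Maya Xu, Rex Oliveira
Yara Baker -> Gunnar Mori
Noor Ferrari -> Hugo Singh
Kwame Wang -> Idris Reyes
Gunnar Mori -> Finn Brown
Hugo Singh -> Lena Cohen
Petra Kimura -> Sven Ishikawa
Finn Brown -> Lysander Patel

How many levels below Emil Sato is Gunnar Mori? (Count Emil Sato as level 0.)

Chain from Gunnar Mori up to Emil Sato: Gunnar Mori → Yara Baker → Ozan Garcia → Emil Sato. That is 3 steps up, so Gunnar Mori is 3 levels below Emil Sato.

3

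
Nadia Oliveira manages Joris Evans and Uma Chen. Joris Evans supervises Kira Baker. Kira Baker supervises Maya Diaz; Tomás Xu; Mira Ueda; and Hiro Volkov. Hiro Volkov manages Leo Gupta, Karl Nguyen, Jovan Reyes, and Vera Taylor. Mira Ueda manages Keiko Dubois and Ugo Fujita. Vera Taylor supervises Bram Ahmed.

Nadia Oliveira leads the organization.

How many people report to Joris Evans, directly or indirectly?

Joris Evans directly manages Kira Baker. Under Kira Baker: Maya Diaz, Tomás Xu, Mira Ueda, Ugo Fujita, Keiko Dubois, Hiro Volkov, Leo Gupta, Karl Nguyen, Vera Taylor, Bram Ahmed, Jovan Reyes (11). That's 12 in total.

12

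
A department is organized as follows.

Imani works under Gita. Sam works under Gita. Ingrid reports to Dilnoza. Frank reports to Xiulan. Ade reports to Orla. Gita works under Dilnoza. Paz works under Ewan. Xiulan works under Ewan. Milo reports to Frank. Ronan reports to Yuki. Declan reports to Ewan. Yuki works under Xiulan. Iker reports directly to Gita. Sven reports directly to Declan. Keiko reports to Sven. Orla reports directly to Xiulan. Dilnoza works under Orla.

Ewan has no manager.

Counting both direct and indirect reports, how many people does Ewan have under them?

17

Ewan directly manages Xiulan, Declan, Paz. Under Xiulan: Yuki, Ronan, Frank, Milo, Orla, Ade, Dilnoza, Ingrid, Gita, Imani, Sam, Iker (12). Under Declan: Sven, Keiko (2). Paz has no reports. So Ewan's organization is 3 direct reports plus everyone under them: 13 + 3 + 1 = 17.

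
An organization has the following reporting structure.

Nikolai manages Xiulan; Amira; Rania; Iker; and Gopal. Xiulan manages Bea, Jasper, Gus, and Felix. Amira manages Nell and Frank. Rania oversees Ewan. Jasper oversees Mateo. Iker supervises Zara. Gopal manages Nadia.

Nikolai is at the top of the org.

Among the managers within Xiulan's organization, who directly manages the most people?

Direct-report counts within Xiulan's organization: Xiulan has 4; Jasper has 1. The largest is 4, held by Xiulan.

Xiulan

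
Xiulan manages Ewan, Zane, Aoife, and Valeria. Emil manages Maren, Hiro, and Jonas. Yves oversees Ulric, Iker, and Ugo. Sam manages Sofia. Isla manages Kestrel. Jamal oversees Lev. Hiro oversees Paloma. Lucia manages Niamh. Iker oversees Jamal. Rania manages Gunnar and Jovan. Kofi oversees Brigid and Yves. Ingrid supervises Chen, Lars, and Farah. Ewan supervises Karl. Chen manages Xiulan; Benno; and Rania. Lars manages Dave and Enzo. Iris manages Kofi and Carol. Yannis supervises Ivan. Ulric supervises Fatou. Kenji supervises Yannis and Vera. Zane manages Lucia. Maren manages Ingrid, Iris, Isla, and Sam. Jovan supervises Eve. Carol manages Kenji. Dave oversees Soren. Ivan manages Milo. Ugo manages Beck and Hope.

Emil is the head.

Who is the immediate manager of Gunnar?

Gunnar reports directly to Rania.

Rania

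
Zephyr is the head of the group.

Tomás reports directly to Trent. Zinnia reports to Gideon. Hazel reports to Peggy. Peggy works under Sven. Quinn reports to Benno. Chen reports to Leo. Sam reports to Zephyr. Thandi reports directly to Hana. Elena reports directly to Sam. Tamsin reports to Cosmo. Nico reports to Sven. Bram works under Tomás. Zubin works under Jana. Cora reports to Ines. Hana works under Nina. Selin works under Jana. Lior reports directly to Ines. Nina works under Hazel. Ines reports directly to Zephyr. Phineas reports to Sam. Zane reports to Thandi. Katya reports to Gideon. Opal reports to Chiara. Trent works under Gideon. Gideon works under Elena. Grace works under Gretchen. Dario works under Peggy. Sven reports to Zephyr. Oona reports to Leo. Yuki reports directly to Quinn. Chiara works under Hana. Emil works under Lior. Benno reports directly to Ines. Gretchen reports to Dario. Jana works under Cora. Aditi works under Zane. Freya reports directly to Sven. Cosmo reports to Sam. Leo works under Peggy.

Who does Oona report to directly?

Oona reports directly to Leo.

Leo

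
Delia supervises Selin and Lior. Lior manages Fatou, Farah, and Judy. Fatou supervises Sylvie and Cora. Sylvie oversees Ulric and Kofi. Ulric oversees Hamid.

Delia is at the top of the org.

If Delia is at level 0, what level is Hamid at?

Chain from Hamid up to Delia: Hamid → Ulric → Sylvie → Fatou → Lior → Delia. That is 5 steps up, so Hamid is 5 levels below Delia.

5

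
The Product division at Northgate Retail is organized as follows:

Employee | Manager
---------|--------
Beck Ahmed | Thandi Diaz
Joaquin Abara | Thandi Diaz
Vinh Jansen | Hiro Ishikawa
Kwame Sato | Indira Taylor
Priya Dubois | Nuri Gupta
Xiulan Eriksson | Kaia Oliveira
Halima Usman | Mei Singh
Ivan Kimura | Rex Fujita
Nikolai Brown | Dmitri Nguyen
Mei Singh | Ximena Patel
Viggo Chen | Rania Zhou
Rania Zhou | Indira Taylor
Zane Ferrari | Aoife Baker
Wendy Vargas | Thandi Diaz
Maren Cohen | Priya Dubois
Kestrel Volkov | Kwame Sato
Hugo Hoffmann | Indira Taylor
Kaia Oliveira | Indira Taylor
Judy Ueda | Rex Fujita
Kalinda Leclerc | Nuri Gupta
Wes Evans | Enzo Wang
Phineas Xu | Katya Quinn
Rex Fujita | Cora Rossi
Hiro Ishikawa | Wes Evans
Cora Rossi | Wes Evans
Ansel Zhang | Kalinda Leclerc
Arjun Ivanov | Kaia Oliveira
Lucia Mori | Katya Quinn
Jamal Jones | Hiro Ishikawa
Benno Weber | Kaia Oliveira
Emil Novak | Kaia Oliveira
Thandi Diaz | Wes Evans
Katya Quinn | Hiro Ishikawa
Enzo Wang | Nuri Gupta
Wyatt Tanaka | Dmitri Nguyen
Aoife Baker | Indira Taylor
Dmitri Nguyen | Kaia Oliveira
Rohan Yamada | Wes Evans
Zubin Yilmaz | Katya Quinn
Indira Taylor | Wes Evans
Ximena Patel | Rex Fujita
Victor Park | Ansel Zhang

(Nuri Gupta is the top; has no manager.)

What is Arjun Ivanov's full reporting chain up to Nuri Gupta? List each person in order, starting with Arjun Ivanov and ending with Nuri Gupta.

Arjun Ivanov -> Kaia Oliveira -> Indira Taylor -> Wes Evans -> Enzo Wang -> Nuri Gupta

Arjun Ivanov reports to Kaia Oliveira. Kaia Oliveira reports to Indira Taylor. Indira Taylor reports to Wes Evans. Wes Evans reports to Enzo Wang. Enzo Wang reports to Nuri Gupta. Nuri Gupta is at the top.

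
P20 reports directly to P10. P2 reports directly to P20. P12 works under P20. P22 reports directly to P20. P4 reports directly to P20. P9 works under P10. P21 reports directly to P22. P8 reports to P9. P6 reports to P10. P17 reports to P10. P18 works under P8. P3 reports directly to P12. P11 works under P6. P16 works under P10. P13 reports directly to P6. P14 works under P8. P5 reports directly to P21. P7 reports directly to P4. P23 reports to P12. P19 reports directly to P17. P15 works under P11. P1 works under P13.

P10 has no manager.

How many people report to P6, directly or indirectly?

P6 directly manages P11, P13. Under P11: P15 (1). Under P13: P1 (1). So P6's organization is 2 direct reports plus everyone under them: 2 + 2 = 4.

4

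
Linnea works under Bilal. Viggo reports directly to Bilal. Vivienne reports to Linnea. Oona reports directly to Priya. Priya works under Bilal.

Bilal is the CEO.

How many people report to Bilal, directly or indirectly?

Bilal directly manages Priya, Viggo, Linnea. Under Priya: Oona (1). Viggo has no reports. Under Linnea: Vivienne (1). So Bilal's organization is 3 direct reports plus everyone under them: 2 + 1 + 2 = 5.

5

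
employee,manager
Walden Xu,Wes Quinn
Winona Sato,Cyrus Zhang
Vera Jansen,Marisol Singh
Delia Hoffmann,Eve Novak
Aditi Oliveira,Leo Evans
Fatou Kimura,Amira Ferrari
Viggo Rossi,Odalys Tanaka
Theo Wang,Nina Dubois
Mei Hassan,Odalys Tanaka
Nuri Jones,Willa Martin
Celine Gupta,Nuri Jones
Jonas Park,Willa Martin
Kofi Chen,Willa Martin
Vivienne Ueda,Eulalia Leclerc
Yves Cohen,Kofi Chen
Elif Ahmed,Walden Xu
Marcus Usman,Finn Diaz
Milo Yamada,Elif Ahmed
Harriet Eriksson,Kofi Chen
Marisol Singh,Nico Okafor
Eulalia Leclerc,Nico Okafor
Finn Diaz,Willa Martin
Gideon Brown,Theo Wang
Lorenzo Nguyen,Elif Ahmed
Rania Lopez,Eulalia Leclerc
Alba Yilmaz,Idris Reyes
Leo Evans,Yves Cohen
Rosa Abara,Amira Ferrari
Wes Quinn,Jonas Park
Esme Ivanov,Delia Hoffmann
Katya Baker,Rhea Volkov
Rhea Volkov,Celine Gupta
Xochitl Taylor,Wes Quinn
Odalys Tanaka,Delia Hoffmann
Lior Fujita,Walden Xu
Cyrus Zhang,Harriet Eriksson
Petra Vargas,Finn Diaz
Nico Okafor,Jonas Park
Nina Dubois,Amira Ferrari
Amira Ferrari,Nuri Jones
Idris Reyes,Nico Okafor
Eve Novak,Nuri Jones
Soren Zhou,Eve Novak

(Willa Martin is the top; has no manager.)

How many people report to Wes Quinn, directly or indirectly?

6

Wes Quinn directly manages Walden Xu, Xochitl Taylor. Under Walden Xu: Elif Ahmed, Lorenzo Nguyen, Milo Yamada, Lior Fujita (4). Xochitl Taylor has no reports. So Wes Quinn's organization is 2 direct reports plus everyone under them: 5 + 1 = 6.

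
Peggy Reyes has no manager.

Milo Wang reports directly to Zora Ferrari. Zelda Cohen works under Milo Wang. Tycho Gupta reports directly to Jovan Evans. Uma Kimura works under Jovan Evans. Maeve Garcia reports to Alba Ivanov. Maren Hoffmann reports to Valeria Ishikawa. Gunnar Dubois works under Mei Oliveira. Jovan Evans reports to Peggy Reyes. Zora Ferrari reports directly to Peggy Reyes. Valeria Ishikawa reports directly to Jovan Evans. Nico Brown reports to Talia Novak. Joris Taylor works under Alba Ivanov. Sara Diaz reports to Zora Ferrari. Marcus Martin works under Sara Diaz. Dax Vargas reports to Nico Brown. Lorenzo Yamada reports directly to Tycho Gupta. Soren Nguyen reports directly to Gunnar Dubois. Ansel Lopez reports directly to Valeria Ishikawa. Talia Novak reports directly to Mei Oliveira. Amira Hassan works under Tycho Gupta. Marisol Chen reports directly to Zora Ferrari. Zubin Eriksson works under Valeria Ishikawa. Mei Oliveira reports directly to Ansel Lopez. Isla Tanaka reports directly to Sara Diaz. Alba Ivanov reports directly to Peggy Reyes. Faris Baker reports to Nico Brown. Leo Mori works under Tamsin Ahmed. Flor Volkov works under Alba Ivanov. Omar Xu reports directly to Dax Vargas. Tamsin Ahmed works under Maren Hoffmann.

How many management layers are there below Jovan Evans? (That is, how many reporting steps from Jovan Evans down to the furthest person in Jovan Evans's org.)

7

The longest chain under Jovan Evans runs Jovan Evans → Valeria Ishikawa → Ansel Lopez → Mei Oliveira → Talia Novak → Nico Brown → Dax Vargas → Omar Xu, which is 7 levels below Jovan Evans.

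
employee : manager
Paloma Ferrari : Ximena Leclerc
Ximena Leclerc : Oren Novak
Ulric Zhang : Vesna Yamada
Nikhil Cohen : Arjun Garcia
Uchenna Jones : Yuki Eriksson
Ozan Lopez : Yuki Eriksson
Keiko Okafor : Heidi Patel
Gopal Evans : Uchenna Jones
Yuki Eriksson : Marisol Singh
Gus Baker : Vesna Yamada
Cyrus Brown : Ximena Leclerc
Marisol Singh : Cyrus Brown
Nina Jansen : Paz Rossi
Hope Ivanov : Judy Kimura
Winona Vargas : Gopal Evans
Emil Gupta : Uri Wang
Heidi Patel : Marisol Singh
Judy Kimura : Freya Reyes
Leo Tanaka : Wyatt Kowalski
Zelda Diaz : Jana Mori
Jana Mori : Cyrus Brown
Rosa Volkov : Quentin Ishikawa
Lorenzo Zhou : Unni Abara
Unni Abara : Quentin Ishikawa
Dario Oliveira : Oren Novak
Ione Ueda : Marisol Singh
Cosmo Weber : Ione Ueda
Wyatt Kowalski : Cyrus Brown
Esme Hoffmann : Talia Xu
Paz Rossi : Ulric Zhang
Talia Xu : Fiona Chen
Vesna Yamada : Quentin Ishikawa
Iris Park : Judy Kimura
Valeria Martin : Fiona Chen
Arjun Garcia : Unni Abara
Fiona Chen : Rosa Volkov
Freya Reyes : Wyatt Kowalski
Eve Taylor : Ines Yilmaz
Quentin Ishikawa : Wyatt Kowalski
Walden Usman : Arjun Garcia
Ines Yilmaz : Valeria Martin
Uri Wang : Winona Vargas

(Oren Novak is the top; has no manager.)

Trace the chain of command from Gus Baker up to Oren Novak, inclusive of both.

Gus Baker reports to Vesna Yamada. Vesna Yamada reports to Quentin Ishikawa. Quentin Ishikawa reports to Wyatt Kowalski. Wyatt Kowalski reports to Cyrus Brown. Cyrus Brown reports to Ximena Leclerc. Ximena Leclerc reports to Oren Novak. Oren Novak is at the top.

Gus Baker -> Vesna Yamada -> Quentin Ishikawa -> Wyatt Kowalski -> Cyrus Brown -> Ximena Leclerc -> Oren Novak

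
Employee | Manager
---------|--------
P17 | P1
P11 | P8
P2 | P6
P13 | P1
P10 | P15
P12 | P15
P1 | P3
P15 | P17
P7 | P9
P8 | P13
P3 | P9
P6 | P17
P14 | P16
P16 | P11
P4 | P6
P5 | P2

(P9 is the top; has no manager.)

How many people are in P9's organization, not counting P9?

16

P9 directly manages P3, P7. Under P3: P1, P17, P15, P10, P12, P6, P4, P2, P5, P13, P8, P11, P16, P14 (14). P7 has no reports. So P9's organization is 2 direct reports plus everyone under them: 15 + 1 = 16.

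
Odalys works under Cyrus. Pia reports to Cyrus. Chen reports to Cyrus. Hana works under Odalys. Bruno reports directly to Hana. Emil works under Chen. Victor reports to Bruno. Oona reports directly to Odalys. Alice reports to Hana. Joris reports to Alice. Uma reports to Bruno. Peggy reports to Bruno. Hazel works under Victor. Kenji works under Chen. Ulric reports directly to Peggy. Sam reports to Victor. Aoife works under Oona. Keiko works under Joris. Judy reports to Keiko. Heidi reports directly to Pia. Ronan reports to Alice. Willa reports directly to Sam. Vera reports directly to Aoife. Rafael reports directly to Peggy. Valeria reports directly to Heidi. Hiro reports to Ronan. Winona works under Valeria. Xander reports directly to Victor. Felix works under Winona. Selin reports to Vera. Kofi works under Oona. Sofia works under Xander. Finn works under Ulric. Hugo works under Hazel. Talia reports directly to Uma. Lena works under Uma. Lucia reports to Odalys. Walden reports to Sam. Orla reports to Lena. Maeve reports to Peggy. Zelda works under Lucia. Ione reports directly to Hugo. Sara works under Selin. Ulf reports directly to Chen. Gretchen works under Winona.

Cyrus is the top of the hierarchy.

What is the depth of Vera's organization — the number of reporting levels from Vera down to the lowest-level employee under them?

2

The longest chain under Vera runs Vera → Selin → Sara, which is 2 levels below Vera.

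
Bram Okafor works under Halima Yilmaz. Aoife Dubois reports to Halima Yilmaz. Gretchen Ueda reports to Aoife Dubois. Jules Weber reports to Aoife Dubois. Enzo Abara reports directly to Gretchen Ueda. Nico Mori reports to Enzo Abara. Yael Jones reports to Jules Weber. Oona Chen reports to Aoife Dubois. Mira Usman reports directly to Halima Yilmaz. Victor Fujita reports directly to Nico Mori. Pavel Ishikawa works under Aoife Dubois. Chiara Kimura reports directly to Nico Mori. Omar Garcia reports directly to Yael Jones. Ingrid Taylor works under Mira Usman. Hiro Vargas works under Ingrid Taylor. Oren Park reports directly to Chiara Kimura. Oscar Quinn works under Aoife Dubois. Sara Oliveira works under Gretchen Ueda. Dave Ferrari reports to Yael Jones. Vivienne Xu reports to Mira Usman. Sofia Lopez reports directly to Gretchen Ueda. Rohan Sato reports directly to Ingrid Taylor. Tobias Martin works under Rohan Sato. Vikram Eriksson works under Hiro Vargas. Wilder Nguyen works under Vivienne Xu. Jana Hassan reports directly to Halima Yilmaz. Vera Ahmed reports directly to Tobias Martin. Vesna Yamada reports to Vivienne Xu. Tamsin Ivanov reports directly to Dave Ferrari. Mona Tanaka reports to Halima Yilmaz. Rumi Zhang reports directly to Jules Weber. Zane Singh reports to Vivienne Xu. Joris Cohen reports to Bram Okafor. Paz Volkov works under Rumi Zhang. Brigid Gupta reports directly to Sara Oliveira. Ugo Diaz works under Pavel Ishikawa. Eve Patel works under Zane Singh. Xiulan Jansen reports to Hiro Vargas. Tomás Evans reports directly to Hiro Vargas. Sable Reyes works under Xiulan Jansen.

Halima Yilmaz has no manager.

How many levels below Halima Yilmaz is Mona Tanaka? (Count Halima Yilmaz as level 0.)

Chain from Mona Tanaka up to Halima Yilmaz: Mona Tanaka → Halima Yilmaz. That is 1 step up, so Mona Tanaka is 1 level below Halima Yilmaz.

1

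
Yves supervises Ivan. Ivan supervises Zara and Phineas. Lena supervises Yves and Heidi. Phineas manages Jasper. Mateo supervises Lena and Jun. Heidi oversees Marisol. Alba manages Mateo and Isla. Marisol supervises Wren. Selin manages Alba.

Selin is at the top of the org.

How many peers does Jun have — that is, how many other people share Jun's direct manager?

1

Jun reports to Mateo. Mateo's other direct reports are Lena — 1 peer.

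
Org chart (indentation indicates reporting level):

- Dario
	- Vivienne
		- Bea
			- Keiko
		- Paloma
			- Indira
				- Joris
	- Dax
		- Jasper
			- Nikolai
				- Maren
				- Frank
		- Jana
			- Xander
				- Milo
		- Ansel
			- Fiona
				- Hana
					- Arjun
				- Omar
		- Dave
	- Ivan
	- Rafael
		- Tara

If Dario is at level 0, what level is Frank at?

Chain from Frank up to Dario: Frank → Nikolai → Jasper → Dax → Dario. That is 4 steps up, so Frank is 4 levels below Dario.

4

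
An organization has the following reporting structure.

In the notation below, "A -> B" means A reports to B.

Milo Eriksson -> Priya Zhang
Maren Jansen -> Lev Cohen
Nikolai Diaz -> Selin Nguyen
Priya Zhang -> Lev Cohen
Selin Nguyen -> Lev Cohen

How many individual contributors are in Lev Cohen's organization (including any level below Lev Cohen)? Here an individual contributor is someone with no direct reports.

The people in Lev Cohen's organization with no one reporting to them are Maren Jansen, Nikolai Diaz, Milo Eriksson. That is 3.

3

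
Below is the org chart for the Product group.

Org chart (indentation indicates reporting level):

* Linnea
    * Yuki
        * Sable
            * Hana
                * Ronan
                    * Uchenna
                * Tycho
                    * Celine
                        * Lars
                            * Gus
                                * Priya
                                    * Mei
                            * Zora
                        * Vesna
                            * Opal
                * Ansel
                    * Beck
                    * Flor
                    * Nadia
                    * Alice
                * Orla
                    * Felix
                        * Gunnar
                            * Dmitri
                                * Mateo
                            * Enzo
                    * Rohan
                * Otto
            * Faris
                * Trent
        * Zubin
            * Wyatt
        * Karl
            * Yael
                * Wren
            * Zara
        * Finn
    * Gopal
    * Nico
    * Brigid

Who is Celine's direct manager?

Celine reports directly to Tycho.

Tycho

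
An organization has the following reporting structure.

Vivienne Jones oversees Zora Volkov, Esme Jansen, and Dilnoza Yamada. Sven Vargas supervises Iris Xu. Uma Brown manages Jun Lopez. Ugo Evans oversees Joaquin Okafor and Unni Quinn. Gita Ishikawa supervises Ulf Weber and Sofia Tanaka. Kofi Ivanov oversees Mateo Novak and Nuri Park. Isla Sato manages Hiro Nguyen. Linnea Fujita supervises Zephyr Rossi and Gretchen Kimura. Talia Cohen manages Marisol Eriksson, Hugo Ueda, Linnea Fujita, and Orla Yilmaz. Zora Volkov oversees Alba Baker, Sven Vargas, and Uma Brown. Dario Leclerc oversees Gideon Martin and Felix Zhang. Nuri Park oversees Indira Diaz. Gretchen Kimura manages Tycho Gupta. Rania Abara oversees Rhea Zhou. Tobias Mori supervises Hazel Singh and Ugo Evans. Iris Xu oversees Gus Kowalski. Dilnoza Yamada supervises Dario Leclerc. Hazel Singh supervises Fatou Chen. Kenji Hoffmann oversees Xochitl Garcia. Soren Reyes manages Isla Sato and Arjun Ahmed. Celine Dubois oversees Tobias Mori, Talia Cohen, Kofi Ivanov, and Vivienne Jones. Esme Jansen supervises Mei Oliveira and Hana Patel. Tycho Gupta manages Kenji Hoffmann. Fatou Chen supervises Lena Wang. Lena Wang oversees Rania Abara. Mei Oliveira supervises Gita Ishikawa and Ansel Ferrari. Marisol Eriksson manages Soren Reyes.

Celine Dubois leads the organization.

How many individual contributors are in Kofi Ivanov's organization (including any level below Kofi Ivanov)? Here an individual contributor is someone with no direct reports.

2

The people in Kofi Ivanov's organization with no one reporting to them are Indira Diaz, Mateo Novak. That is 2.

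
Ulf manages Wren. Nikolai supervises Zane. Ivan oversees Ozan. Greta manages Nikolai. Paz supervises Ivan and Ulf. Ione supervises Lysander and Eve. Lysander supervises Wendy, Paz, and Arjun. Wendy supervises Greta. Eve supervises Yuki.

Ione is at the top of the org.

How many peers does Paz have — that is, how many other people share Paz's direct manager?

Paz reports to Lysander. Lysander's other direct reports are Wendy, Arjun — 2 peers.

2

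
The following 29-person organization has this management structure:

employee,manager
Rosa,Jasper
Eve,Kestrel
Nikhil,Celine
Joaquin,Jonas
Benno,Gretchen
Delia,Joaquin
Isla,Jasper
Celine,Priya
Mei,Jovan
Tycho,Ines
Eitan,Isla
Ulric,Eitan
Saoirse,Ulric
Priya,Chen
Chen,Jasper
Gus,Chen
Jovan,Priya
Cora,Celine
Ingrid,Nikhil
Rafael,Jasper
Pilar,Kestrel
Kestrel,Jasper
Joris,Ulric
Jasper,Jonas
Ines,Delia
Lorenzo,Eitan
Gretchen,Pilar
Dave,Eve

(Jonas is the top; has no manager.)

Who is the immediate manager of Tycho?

Ines

Tycho reports directly to Ines.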